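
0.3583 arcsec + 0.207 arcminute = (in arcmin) 0.213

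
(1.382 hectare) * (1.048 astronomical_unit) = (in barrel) 1.363e+16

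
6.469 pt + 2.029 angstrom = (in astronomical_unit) 1.526e-14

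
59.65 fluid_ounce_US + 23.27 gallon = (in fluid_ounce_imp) 3162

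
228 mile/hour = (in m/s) 101.9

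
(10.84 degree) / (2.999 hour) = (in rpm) 0.0001673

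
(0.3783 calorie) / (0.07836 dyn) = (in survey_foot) 6.627e+06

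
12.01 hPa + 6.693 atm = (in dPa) 6.794e+06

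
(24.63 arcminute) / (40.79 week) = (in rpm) 2.773e-09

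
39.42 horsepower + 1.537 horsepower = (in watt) 3.054e+04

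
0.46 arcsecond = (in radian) 2.23e-06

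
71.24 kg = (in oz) 2513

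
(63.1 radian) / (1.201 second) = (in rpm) 501.7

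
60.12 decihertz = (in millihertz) 6012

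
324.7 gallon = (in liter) 1229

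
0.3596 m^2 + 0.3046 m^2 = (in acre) 0.0001641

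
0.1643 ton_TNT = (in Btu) 6.516e+05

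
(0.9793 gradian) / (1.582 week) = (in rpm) 1.535e-07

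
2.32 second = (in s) 2.32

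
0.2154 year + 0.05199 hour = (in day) 78.62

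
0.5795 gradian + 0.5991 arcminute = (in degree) 0.5315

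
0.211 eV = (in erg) 3.381e-13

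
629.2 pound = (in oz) 1.007e+04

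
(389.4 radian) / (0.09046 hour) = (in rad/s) 1.196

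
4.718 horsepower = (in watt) 3518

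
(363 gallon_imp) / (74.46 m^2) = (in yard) 0.02424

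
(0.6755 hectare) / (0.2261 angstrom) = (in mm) 2.988e+17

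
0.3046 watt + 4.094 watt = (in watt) 4.399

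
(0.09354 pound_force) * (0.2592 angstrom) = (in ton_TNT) 2.578e-21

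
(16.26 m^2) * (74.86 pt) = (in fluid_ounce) 1.452e+04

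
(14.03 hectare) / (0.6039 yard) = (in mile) 157.9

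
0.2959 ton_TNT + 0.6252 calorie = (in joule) 1.238e+09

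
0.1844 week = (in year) 0.003536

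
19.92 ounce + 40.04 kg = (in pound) 89.52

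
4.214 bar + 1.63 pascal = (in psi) 61.12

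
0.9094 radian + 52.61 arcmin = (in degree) 52.98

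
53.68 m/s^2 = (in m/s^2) 53.68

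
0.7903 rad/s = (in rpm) 7.547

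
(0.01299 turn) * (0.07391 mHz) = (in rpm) 5.761e-05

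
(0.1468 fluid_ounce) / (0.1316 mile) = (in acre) 5.065e-12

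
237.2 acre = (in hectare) 95.99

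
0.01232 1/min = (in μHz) 205.3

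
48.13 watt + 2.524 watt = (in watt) 50.65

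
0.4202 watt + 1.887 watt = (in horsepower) 0.003094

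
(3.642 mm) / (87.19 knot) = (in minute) 1.353e-06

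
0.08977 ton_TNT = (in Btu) 3.56e+05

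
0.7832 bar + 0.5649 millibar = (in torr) 587.9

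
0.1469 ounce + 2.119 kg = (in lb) 4.681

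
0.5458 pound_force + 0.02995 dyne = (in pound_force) 0.5458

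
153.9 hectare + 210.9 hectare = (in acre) 901.4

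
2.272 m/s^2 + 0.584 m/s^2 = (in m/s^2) 2.856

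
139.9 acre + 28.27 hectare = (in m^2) 8.489e+05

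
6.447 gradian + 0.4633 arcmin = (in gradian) 6.456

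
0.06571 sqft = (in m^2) 0.006105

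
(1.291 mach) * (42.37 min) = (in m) 1.118e+06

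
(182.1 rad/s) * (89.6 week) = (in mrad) 9.868e+12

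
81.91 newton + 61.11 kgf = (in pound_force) 153.1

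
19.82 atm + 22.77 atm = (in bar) 43.15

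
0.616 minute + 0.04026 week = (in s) 2.439e+04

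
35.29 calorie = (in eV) 9.216e+20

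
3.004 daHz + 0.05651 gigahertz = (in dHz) 5.651e+08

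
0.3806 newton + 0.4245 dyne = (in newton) 0.3806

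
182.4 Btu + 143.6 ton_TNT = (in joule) 6.008e+11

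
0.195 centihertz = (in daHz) 0.000195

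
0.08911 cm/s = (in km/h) 0.003208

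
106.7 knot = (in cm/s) 5489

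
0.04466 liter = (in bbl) 0.0002809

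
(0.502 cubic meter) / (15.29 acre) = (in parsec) 2.629e-22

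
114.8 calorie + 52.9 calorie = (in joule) 701.7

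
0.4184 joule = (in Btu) 0.0003966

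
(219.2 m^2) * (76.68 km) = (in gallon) 4.44e+09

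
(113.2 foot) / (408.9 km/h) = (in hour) 8.438e-05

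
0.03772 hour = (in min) 2.263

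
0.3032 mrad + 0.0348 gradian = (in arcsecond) 175.3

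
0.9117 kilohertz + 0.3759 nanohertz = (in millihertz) 9.117e+05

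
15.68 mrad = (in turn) 0.002496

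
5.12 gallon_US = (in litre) 19.38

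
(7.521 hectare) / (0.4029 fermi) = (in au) 1.248e+09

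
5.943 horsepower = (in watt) 4432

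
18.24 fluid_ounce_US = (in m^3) 0.0005394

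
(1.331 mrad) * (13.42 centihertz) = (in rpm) 0.001706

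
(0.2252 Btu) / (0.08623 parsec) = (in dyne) 8.93e-09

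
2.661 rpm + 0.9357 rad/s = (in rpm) 11.6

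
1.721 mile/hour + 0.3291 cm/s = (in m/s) 0.7726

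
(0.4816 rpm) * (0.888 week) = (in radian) 2.709e+04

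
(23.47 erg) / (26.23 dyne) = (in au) 5.981e-14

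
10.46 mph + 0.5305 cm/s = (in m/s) 4.681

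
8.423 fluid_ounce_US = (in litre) 0.2491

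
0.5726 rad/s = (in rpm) 5.468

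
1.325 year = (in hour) 1.161e+04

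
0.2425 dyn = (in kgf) 2.473e-07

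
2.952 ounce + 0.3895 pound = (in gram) 260.4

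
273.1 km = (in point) 7.741e+08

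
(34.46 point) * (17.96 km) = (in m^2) 218.3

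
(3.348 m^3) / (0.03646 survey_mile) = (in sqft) 0.6142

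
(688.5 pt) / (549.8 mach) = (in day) 1.502e-11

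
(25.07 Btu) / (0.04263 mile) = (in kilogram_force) 39.31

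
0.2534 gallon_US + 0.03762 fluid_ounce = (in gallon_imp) 0.2112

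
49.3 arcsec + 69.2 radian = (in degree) 3965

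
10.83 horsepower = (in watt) 8076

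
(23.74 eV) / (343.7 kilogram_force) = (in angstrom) 1.128e-11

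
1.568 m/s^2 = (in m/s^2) 1.568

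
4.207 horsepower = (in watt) 3137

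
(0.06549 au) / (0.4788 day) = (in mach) 695.5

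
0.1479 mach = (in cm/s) 5036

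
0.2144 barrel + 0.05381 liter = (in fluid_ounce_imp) 1202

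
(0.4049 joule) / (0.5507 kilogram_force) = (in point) 212.5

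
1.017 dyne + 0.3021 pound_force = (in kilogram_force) 0.137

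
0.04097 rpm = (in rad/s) 0.00429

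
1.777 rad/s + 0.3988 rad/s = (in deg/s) 124.7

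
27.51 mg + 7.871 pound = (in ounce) 125.9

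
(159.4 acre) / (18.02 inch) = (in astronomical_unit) 9.421e-06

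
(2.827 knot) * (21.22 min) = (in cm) 1.852e+05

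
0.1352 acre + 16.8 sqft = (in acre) 0.1356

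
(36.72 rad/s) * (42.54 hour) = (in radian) 5.623e+06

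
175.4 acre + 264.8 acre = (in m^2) 1.781e+06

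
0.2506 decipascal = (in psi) 3.635e-06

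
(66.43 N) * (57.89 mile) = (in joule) 6.189e+06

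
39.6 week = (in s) 2.395e+07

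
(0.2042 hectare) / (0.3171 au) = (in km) 4.305e-11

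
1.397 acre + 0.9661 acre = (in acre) 2.363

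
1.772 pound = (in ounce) 28.35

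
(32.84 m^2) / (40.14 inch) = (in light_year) 3.405e-15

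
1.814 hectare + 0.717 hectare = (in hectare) 2.531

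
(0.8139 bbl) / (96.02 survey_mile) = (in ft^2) 9.013e-06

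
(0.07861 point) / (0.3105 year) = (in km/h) 1.02e-11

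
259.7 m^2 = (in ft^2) 2795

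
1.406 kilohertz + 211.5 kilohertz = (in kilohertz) 212.9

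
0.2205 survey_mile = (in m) 354.9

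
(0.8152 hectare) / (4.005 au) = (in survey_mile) 8.454e-12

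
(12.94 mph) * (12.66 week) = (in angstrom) 4.429e+17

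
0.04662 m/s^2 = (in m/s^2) 0.04662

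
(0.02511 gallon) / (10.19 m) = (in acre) 2.305e-09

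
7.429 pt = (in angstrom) 2.621e+07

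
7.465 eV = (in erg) 1.196e-11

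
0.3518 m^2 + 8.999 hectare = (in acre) 22.24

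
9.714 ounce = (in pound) 0.6071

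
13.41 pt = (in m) 0.004731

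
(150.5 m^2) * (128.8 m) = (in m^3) 1.938e+04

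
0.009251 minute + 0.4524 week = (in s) 2.736e+05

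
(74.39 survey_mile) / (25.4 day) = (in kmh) 0.1964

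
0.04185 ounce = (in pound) 0.002616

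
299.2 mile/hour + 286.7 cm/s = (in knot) 265.6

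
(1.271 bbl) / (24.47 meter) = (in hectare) 8.258e-07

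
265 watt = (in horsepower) 0.3554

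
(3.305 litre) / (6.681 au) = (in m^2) 3.307e-15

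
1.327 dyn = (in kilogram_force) 1.353e-06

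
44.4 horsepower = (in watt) 3.311e+04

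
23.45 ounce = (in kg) 0.6648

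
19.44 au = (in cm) 2.908e+14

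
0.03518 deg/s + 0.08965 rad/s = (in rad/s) 0.09026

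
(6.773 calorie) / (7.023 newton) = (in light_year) 4.265e-16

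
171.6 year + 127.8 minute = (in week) 8948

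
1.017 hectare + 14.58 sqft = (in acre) 2.513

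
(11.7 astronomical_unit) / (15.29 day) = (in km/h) 4.77e+06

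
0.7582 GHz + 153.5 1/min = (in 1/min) 4.549e+10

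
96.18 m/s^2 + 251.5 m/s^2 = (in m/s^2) 347.7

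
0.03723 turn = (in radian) 0.2339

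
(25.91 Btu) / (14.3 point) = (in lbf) 1.218e+06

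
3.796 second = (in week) 6.276e-06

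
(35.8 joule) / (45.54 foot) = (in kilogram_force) 0.263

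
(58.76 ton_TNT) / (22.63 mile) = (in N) 6.751e+06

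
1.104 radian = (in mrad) 1104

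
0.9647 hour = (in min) 57.88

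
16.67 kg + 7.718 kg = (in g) 2.439e+04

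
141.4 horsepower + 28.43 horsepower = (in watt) 1.266e+05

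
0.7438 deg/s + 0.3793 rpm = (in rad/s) 0.0527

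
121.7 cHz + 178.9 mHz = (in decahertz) 0.1396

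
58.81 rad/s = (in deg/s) 3370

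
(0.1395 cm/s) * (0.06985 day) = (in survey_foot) 27.62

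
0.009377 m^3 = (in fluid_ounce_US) 317.1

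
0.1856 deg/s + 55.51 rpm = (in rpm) 55.54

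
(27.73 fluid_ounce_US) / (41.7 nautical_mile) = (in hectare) 1.062e-12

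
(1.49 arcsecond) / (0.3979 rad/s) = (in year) 5.757e-13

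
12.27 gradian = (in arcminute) 662.6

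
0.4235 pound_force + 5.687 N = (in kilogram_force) 0.772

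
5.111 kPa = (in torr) 38.34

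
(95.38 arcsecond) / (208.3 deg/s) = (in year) 4.033e-12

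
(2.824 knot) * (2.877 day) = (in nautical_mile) 195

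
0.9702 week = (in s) 5.868e+05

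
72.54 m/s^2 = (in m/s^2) 72.54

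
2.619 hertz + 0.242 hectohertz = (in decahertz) 2.682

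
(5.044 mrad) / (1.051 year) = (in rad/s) 1.522e-10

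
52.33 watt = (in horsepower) 0.07018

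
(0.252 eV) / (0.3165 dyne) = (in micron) 1.276e-08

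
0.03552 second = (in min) 0.000592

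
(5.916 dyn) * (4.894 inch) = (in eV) 4.59e+13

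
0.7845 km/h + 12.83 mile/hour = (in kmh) 21.43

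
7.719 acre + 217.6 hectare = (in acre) 545.4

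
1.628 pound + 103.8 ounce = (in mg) 3.681e+06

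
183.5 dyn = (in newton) 0.001835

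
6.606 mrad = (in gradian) 0.4206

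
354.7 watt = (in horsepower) 0.4757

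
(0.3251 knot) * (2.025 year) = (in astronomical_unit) 7.139e-05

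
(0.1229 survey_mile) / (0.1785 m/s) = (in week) 0.001832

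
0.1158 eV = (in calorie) 4.434e-21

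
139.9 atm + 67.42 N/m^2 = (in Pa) 1.418e+07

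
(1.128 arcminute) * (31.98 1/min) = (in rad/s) 0.0001749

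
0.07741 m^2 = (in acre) 1.913e-05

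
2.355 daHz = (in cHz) 2355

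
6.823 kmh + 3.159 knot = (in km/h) 12.67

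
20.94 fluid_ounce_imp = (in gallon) 0.1572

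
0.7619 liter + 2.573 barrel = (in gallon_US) 108.3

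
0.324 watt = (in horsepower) 0.0004345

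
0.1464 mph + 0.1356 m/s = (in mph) 0.4497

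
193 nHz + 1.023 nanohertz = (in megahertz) 1.94e-13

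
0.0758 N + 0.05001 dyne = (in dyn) 7580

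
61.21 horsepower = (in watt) 4.564e+04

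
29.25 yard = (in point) 7.582e+04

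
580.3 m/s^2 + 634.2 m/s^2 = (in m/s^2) 1214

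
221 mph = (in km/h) 355.7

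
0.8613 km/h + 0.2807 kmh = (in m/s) 0.3172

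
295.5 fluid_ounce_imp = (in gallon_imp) 1.847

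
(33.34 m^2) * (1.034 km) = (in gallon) 9.107e+06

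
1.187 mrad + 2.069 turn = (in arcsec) 2.682e+06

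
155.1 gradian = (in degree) 139.6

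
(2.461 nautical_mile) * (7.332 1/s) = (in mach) 98.14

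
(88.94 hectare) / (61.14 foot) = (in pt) 1.353e+08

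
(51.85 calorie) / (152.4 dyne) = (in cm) 1.423e+07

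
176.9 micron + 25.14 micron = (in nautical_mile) 1.091e-07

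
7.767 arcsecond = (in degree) 0.002158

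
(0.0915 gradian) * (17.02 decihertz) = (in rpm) 0.02336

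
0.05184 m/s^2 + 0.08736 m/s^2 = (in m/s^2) 0.1392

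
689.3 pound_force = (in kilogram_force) 312.7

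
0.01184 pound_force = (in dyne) 5267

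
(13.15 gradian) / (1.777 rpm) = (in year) 3.52e-08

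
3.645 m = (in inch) 143.5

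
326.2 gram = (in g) 326.2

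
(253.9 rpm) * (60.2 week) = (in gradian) 6.163e+10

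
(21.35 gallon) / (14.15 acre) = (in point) 0.004001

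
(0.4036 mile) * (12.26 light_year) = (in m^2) 7.534e+19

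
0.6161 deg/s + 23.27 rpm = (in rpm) 23.37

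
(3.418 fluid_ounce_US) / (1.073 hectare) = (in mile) 5.854e-12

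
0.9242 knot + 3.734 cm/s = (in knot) 0.9968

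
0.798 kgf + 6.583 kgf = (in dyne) 7.238e+06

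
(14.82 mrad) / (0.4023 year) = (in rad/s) 1.168e-09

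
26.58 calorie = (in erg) 1.112e+09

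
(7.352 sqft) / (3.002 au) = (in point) 4.311e-09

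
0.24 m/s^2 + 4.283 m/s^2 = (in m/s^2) 4.523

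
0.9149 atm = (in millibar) 927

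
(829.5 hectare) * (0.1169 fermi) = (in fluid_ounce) 3.279e-05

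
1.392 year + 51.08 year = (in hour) 4.597e+05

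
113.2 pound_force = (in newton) 503.5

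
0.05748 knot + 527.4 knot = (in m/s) 271.3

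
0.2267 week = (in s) 1.371e+05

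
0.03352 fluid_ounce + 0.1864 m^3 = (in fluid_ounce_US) 6303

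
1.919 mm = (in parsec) 6.219e-20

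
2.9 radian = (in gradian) 184.6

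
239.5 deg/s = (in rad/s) 4.18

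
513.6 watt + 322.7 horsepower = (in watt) 2.412e+05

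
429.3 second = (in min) 7.155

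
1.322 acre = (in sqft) 5.759e+04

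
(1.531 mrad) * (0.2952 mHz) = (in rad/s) 4.52e-07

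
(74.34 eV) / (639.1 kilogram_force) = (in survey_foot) 6.235e-21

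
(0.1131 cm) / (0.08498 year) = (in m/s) 4.22e-10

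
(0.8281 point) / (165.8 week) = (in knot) 5.663e-12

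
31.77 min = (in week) 0.003152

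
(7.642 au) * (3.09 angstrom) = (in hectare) 0.03533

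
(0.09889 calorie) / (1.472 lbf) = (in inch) 2.488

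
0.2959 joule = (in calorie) 0.07072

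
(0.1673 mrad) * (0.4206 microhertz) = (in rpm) 6.719e-10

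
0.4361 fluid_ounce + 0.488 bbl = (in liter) 77.6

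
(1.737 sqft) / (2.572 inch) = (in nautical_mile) 0.001334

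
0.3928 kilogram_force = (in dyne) 3.852e+05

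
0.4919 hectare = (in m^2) 4919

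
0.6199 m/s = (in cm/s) 61.99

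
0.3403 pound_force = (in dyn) 1.514e+05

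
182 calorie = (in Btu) 0.7218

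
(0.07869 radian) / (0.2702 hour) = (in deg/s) 0.004635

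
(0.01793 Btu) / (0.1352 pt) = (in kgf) 4.044e+04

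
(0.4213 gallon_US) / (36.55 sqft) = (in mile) 2.918e-07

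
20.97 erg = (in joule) 2.097e-06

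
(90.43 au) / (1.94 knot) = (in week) 2.241e+07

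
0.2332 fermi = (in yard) 2.55e-16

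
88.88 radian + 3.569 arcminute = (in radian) 88.88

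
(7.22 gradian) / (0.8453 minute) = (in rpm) 0.02135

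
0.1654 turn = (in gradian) 66.16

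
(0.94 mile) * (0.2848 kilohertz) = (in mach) 1265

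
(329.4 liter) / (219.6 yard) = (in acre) 4.054e-07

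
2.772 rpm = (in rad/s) 0.2903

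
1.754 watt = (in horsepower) 0.002352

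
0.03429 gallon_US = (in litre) 0.1298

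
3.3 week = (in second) 1.996e+06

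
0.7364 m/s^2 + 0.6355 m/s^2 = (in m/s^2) 1.372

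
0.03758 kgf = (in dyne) 3.685e+04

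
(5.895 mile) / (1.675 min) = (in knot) 183.5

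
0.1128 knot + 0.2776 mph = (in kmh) 0.6557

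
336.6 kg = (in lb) 742.1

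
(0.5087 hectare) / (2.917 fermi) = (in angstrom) 1.744e+28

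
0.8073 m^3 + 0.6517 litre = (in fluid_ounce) 2.732e+04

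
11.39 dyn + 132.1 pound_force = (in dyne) 5.876e+07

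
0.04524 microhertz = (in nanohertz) 45.24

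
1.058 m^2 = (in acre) 0.0002614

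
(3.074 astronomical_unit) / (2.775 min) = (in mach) 8.111e+06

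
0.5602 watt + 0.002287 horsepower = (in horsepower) 0.003038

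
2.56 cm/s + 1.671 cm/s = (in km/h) 0.1523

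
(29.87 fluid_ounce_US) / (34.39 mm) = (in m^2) 0.02569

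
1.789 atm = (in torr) 1360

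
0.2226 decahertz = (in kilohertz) 0.002226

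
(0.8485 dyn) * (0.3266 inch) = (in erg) 0.7039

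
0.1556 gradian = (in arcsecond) 504.1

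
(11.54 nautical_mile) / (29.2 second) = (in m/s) 731.9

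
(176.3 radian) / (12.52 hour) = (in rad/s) 0.003912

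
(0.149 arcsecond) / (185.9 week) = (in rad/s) 6.425e-15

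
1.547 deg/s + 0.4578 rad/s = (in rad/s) 0.4848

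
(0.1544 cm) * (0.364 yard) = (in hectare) 5.139e-08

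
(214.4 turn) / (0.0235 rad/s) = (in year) 0.001818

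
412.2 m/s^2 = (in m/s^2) 412.2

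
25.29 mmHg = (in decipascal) 3.372e+04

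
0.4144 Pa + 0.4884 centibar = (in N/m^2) 488.8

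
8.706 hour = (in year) 0.0009938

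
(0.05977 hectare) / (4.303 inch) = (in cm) 5.469e+05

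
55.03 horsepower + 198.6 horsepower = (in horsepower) 253.6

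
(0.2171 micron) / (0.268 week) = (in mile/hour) 2.996e-12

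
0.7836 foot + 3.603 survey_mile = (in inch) 2.283e+05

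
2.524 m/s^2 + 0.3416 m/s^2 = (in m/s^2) 2.866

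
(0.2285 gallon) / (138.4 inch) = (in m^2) 0.0002461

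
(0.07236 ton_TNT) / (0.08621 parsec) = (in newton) 1.138e-07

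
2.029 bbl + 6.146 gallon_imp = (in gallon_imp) 77.1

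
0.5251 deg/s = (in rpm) 0.08752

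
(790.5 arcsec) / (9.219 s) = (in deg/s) 0.02382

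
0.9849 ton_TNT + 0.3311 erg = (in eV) 2.572e+28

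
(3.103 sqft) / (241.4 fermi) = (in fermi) 1.194e+27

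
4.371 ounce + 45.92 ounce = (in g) 1426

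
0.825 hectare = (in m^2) 8250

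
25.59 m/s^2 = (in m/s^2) 25.59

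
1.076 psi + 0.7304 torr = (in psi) 1.09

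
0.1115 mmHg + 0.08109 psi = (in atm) 0.005665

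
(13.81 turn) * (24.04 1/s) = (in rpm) 1.992e+04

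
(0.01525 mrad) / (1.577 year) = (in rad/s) 3.066e-13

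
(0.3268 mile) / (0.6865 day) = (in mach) 2.604e-05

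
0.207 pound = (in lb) 0.207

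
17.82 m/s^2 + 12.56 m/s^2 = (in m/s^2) 30.38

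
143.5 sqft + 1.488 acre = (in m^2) 6035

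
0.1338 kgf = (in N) 1.312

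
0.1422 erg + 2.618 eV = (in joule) 1.422e-08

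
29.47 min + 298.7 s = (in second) 2067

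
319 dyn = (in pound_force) 0.0007171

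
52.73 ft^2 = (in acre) 0.001211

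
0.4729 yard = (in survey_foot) 1.419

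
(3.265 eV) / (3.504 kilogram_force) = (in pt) 4.315e-17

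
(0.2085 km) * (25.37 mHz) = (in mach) 0.01553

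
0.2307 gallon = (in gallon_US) 0.2307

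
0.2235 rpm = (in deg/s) 1.341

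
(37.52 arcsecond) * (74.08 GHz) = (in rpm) 1.287e+08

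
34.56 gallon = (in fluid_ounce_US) 4424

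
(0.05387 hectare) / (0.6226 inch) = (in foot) 1.118e+05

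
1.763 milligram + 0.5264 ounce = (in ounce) 0.5265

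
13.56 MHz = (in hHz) 1.356e+05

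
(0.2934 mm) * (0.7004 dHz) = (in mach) 6.035e-08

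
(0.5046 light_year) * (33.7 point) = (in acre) 1.402e+10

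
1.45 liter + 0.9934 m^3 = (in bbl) 6.257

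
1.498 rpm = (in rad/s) 0.1569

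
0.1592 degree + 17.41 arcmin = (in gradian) 0.4993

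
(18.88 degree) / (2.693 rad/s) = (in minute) 0.002039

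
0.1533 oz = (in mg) 4346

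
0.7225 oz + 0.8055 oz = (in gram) 43.32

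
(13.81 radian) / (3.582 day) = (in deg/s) 0.002557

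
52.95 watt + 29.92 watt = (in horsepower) 0.1111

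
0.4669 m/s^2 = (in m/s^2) 0.4669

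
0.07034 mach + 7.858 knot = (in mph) 62.62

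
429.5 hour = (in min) 2.577e+04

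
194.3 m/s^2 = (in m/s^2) 194.3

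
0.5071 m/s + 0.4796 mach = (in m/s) 163.8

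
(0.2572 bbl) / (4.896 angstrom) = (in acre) 2.064e+04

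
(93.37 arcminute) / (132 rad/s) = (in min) 3.429e-06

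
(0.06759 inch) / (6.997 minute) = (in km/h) 1.472e-05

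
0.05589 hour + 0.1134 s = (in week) 0.0003329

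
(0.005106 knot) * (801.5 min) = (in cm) 1.263e+04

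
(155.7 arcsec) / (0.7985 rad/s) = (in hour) 2.626e-07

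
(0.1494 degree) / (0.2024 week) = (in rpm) 2.034e-07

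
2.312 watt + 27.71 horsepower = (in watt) 2.067e+04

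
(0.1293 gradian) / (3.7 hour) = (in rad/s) 1.525e-07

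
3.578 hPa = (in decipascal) 3578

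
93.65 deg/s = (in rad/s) 1.635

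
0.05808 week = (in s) 3.513e+04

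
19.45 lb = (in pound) 19.45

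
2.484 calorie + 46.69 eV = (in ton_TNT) 2.484e-09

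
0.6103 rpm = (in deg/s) 3.662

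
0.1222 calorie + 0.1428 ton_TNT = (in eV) 3.729e+27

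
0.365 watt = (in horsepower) 0.0004895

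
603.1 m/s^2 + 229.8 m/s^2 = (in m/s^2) 832.9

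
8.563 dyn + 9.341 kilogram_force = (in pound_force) 20.59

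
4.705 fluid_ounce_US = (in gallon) 0.03676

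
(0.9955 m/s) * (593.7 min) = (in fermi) 3.546e+19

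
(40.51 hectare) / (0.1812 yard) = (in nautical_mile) 1320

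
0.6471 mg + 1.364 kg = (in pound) 3.007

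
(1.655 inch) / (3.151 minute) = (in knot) 0.0004322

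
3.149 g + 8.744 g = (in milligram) 1.189e+04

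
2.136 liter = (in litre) 2.136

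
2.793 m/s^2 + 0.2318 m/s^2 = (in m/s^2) 3.025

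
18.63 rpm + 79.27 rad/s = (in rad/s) 81.22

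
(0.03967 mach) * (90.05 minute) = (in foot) 2.394e+05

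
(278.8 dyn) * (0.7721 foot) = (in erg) 6561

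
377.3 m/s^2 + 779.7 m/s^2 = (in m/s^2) 1157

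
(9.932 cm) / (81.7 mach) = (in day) 4.132e-11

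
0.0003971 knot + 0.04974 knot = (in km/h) 0.09285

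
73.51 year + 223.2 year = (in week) 1.547e+04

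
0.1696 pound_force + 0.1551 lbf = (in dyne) 1.444e+05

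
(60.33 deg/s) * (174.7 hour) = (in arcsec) 1.366e+11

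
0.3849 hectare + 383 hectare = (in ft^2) 4.127e+07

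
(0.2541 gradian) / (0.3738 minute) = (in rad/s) 0.000178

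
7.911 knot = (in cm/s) 407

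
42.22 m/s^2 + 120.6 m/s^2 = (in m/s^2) 162.8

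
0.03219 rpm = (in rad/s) 0.003371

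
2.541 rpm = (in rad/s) 0.2661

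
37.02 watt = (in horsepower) 0.04964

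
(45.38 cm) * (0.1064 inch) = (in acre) 3.031e-07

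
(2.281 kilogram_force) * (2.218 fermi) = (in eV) 3.097e+05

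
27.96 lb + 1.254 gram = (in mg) 1.268e+07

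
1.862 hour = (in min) 111.7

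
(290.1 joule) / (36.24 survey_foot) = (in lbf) 5.904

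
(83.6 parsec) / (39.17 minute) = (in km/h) 3.951e+15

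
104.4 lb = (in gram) 4.736e+04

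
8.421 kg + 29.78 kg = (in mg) 3.82e+07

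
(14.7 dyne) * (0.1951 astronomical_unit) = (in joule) 4.29e+06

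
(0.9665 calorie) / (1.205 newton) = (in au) 2.243e-11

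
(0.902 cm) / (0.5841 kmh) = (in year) 1.763e-09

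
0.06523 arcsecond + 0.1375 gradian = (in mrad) 2.16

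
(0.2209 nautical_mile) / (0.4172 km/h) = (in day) 0.04086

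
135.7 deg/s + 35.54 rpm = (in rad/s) 6.09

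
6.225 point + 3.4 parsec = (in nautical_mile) 5.665e+13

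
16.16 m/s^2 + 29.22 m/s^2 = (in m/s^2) 45.38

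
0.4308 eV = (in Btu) 6.542e-23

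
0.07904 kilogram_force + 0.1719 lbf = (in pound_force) 0.3462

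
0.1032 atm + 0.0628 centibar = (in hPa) 105.2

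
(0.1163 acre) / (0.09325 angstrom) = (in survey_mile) 3.136e+10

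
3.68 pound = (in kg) 1.669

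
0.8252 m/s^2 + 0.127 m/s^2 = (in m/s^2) 0.9522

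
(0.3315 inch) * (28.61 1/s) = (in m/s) 0.2409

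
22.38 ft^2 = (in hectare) 0.0002079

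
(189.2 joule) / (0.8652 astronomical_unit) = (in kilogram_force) 1.491e-10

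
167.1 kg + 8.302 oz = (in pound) 368.9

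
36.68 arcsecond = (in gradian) 0.01132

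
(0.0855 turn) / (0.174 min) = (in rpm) 0.4914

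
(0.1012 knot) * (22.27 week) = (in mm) 7.012e+08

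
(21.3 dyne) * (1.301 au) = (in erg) 4.146e+14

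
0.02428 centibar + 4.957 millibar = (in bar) 0.0052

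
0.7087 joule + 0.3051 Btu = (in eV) 2.014e+21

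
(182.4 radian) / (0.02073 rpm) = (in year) 0.002664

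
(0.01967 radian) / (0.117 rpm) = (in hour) 0.000446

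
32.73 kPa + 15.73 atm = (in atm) 16.05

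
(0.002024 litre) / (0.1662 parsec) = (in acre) 9.752e-26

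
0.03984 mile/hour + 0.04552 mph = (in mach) 0.0001121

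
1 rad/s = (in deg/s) 57.3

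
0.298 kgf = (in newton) 2.922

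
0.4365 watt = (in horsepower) 0.0005854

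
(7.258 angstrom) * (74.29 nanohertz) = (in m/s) 5.392e-17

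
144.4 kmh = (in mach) 0.1178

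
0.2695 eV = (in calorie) 1.032e-20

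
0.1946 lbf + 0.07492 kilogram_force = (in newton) 1.6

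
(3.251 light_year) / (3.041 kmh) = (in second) 3.641e+16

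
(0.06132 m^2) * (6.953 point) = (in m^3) 0.0001504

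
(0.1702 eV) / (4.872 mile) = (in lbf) 7.819e-25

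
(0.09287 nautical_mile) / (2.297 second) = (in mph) 167.5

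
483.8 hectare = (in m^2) 4.838e+06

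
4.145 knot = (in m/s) 2.132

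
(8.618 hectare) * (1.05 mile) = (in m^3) 1.456e+08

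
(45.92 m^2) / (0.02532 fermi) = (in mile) 1.127e+15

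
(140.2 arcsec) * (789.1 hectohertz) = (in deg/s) 3073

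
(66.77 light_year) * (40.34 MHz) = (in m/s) 2.548e+25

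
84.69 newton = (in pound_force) 19.04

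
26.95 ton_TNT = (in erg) 1.128e+18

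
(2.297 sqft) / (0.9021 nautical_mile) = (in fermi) 1.277e+11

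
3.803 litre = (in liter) 3.803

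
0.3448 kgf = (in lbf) 0.7602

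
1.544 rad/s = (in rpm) 14.74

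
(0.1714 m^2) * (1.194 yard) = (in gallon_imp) 41.16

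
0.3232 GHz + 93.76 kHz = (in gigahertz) 0.3233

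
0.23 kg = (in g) 230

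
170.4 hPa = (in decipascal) 1.704e+05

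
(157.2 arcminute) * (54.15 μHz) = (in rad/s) 2.476e-06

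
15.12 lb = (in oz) 241.9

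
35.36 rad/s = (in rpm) 337.7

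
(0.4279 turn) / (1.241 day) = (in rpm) 0.0002394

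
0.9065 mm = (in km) 9.065e-07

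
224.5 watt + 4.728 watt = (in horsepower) 0.3074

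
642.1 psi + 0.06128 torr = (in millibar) 4.427e+04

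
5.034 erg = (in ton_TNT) 1.203e-16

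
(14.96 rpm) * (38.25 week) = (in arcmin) 1.246e+11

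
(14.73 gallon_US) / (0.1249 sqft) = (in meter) 4.805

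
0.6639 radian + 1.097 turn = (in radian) 7.557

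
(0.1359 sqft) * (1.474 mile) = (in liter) 2.995e+04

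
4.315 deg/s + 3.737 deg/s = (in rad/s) 0.1405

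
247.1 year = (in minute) 1.299e+08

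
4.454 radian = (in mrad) 4454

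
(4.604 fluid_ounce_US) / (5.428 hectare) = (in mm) 2.508e-06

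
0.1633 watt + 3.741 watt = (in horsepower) 0.005236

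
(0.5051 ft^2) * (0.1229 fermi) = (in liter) 5.767e-15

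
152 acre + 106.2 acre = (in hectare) 104.5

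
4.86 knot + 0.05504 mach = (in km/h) 76.47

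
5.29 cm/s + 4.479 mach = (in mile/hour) 3412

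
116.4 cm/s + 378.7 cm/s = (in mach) 0.01454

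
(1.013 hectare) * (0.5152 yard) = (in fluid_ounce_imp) 1.68e+08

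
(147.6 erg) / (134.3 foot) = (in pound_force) 8.106e-08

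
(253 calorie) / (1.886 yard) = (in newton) 613.8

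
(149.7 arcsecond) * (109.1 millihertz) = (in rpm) 0.0007561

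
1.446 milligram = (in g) 0.001446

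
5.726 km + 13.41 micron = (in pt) 1.623e+07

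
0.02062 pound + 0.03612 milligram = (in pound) 0.02062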